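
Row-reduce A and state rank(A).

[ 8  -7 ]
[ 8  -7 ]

rank(A) = 1

Row reduction:
R2 <- R2 - (1)*R1:  [ 0  0 ]
Row echelon form:
[ 8  -7 ]
[ 0   0 ]
Nonzero rows / pivot columns: 1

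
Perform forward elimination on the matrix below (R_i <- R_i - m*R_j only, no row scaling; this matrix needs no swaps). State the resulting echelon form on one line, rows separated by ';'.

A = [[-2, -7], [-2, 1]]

REF = [-2 -7; 0 8]

Forward elimination:
R2 <- R2 - (1)*R1:  [ 0  8 ]
Row echelon form:
[ -2  -7 ]
[  0   8 ]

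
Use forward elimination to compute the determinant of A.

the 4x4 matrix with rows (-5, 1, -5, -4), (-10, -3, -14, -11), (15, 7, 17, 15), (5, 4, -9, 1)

det(A) = -450

Forward elimination:
R2 <- R2 - (2)*R1:  [  0  -5  -4  -3 ]
R3 <- R3 - (-3)*R1:  [  0  10   2   3 ]
R4 <- R4 - (-1)*R1:  [   0    5  -14   -3 ]
R3 <- R3 - (-2)*R2:  [  0   0  -6  -3 ]
R4 <- R4 - (-1)*R2:  [   0    0  -18   -6 ]
R4 <- R4 - (3)*R3:  [ 0  0  0  3 ]
Upper-triangular form:
[ -5   1  -5  -4 ]
[  0  -5  -4  -3 ]
[  0   0  -6  -3 ]
[  0   0   0   3 ]
det(A) = (-1)^0 * (-5) * (-5) * (-6) * (3) = -450  (0 row swaps -> sign +1)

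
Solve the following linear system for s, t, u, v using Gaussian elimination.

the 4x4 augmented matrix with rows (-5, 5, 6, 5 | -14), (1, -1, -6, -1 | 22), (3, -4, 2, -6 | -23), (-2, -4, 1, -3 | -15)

(1, 0, -4, 3)

Forward elimination on [A|b]:
R2 <- R2 - (-1/5)*R1:  [     0      0  -24/5      0   96/5 ]
R3 <- R3 - (-3/5)*R1:  [      0      -1    28/5      -3  -157/5 ]
R4 <- R4 - (2/5)*R1:  [     0     -6   -7/5     -5  -47/5 ]
R2 <-> R3   (pivot in column 2 was zero)
[ -5   5      6   5     -14 ]
[  0  -1   28/5  -3  -157/5 ]
[  0   0  -24/5   0    96/5 ]
[  0  -6   -7/5  -5   -47/5 ]
R4 <- R4 - (6)*R2:  [   0    0  -35   13  179 ]
R4 <- R4 - (175/24)*R3:  [  0   0   0  13  39 ]
Row echelon form:
[ -5   5      6   5  |     -14 ]
[  0  -1   28/5  -3  |  -157/5 ]
[  0   0  -24/5   0  |    96/5 ]
[  0   0      0  13  |      39 ]
Back-substitution:
v = (39) / 13 = 3
u = (96/5) / (-24/5) = -4
t = (-157/5 - (28/5)*(-4) - (-3)*(3)) / -1 = 0
s = (-14 - (5)*(0) - (6)*(-4) - (5)*(3)) / -5 = 1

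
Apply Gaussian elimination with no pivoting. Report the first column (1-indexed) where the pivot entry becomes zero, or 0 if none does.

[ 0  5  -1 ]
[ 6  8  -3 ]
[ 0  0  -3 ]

first zero-pivot column = 1

Naive forward elimination:
Pivot entry (1,1) is zero but row 2 has 6 in column 1 -> naive elimination stops; a row interchange (e.g. R1 <-> R2) would be required here.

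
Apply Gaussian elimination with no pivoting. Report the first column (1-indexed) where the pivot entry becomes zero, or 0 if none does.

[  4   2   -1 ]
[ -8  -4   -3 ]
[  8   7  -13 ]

first zero-pivot column = 2

Naive forward elimination:
R2 <- R2 - (-2)*R1:  [  0   0  -5 ]
R3 <- R3 - (2)*R1:  [   0    3  -11 ]
Matrix at this point:
[ 4  2   -1 ]
[ 0  0   -5 ]
[ 0  3  -11 ]
Pivot entry (2,2) is zero but row 3 has 3 in column 2 -> naive elimination stops; a row interchange (e.g. R2 <-> R3) would be required here.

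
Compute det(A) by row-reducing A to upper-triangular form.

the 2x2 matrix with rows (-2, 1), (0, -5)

Forward elimination:
Upper-triangular form:
[ -2   1 ]
[  0  -5 ]
det(A) = (-1)^0 * (-2) * (-5) = 10  (0 row swaps -> sign +1)

det(A) = 10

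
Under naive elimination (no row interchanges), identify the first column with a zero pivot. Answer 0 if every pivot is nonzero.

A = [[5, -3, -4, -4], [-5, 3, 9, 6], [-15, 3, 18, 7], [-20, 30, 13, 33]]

first zero-pivot column = 2

Naive forward elimination:
R2 <- R2 - (-1)*R1:  [ 0  0  5  2 ]
R3 <- R3 - (-3)*R1:  [  0  -6   6  -5 ]
R4 <- R4 - (-4)*R1:  [  0  18  -3  17 ]
Matrix at this point:
[ 5  -3  -4  -4 ]
[ 0   0   5   2 ]
[ 0  -6   6  -5 ]
[ 0  18  -3  17 ]
Pivot entry (2,2) is zero but row 3 has -6 in column 2 -> naive elimination stops; a row interchange (e.g. R2 <-> R3) would be required here.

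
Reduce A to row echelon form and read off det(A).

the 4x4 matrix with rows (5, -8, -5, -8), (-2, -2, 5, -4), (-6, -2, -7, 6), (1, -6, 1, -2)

Forward elimination:
R2 <- R2 - (-2/5)*R1:  [     0  -26/5      3  -36/5 ]
R3 <- R3 - (-6/5)*R1:  [     0  -58/5    -13  -18/5 ]
R4 <- R4 - (1/5)*R1:  [     0  -22/5      2   -2/5 ]
R3 <- R3 - (29/13)*R2:  [       0        0  -256/13   162/13 ]
R4 <- R4 - (11/13)*R2:  [     0      0  -7/13  74/13 ]
R4 <- R4 - (7/256)*R3:  [       0        0        0  685/128 ]
Upper-triangular form:
[ 5     -8       -5       -8 ]
[ 0  -26/5        3    -36/5 ]
[ 0      0  -256/13   162/13 ]
[ 0      0        0  685/128 ]
det(A) = (-1)^0 * (5) * (-26/5) * (-256/13) * (685/128) = 2740  (0 row swaps -> sign +1)

det(A) = 2740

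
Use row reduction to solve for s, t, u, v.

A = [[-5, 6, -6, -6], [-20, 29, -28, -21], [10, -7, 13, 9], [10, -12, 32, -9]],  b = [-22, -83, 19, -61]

Forward elimination on [A|b]:
R2 <- R2 - (4)*R1:  [  0   5  -4   3   5 ]
R3 <- R3 - (-2)*R1:  [   0    5    1   -3  -25 ]
R4 <- R4 - (-2)*R1:  [    0     0    20   -21  -105 ]
R3 <- R3 - (1)*R2:  [   0    0    5   -6  -30 ]
R4 <- R4 - (4)*R3:  [  0   0   0   3  15 ]
Row echelon form:
[ -5  6  -6  -6  |  -22 ]
[  0  5  -4   3  |    5 ]
[  0  0   5  -6  |  -30 ]
[  0  0   0   3  |   15 ]
Back-substitution:
v = (15) / 3 = 5
u = (-30 - (-6)*(5)) / 5 = 0
t = (5 - (-4)*(0) - (3)*(5)) / 5 = -2
s = (-22 - (6)*(-2) - (-6)*(0) - (-6)*(5)) / -5 = -4

(-4, -2, 0, 5)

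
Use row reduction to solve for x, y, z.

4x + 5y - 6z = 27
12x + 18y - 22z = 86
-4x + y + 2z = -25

(5, -1, -2)

Forward elimination on [A|b]:
R2 <- R2 - (3)*R1:  [  0   3  -4   5 ]
R3 <- R3 - (-1)*R1:  [  0   6  -4   2 ]
R3 <- R3 - (2)*R2:  [  0   0   4  -8 ]
Row echelon form:
[ 4  5  -6  |  27 ]
[ 0  3  -4  |   5 ]
[ 0  0   4  |  -8 ]
Back-substitution:
z = (-8) / 4 = -2
y = (5 - (-4)*(-2)) / 3 = -1
x = (27 - (5)*(-1) - (-6)*(-2)) / 4 = 5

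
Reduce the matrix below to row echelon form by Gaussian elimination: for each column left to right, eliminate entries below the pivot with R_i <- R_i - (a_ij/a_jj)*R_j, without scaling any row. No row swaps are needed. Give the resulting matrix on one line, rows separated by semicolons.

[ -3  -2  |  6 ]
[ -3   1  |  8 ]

Forward elimination:
R2 <- R2 - (1)*R1:  [ 0  3  2 ]
Row echelon form:
[ -3  -2  |  6 ]
[  0   3  |  2 ]

REF = [-3 -2 6; 0 3 2]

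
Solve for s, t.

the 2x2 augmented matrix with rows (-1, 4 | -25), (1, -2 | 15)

Forward elimination on [A|b]:
R2 <- R2 - (-1)*R1:  [   0    2  -10 ]
Row echelon form:
[ -1  4  |  -25 ]
[  0  2  |  -10 ]
Back-substitution:
t = (-10) / 2 = -5
s = (-25 - (4)*(-5)) / -1 = 5

(5, -5)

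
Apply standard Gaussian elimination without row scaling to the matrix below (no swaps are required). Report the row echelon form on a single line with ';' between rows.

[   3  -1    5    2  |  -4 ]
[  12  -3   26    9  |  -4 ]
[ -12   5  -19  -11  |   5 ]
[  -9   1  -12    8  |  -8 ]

REF = [3 -1 5 2 -4; 0 1 6 1 12; 0 0 -5 -4 -23; 0 0 0 4 -65]

Forward elimination:
R2 <- R2 - (4)*R1:  [  0   1   6   1  12 ]
R3 <- R3 - (-4)*R1:  [   0    1    1   -3  -11 ]
R4 <- R4 - (-3)*R1:  [   0   -2    3   14  -20 ]
R3 <- R3 - (1)*R2:  [   0    0   -5   -4  -23 ]
R4 <- R4 - (-2)*R2:  [  0   0  15  16   4 ]
R4 <- R4 - (-3)*R3:  [   0    0    0    4  -65 ]
Row echelon form:
[ 3  -1   5   2  |   -4 ]
[ 0   1   6   1  |   12 ]
[ 0   0  -5  -4  |  -23 ]
[ 0   0   0   4  |  -65 ]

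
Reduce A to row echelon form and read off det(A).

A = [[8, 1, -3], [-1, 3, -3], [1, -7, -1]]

Forward elimination:
R2 <- R2 - (-1/8)*R1:  [     0   25/8  -27/8 ]
R3 <- R3 - (1/8)*R1:  [     0  -57/8   -5/8 ]
R3 <- R3 - (-57/25)*R2:  [       0        0  -208/25 ]
Upper-triangular form:
[ 8     1       -3 ]
[ 0  25/8    -27/8 ]
[ 0     0  -208/25 ]
det(A) = (-1)^0 * (8) * (25/8) * (-208/25) = -208  (0 row swaps -> sign +1)

det(A) = -208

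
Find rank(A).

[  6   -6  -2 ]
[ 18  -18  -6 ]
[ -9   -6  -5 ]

rank(A) = 2

Row reduction:
R2 <- R2 - (3)*R1:  [ 0  0  0 ]
R3 <- R3 - (-3/2)*R1:  [   0  -15   -8 ]
R2 <-> R3   (pivot in column 2 was zero)
[ 6   -6  -2 ]
[ 0  -15  -8 ]
[ 0    0   0 ]
Row echelon form:
[ 6   -6  -2 ]
[ 0  -15  -8 ]
[ 0    0   0 ]
Nonzero rows / pivot columns: 2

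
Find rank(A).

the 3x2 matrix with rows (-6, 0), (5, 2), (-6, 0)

rank(A) = 2

Row reduction:
R2 <- R2 - (-5/6)*R1:  [ 0  2 ]
R3 <- R3 - (1)*R1:  [ 0  0 ]
Row echelon form:
[ -6  0 ]
[  0  2 ]
[  0  0 ]
Nonzero rows / pivot columns: 2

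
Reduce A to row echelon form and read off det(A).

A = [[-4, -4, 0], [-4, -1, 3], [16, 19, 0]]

Forward elimination:
R2 <- R2 - (1)*R1:  [ 0  3  3 ]
R3 <- R3 - (-4)*R1:  [ 0  3  0 ]
R3 <- R3 - (1)*R2:  [  0   0  -3 ]
Upper-triangular form:
[ -4  -4   0 ]
[  0   3   3 ]
[  0   0  -3 ]
det(A) = (-1)^0 * (-4) * (3) * (-3) = 36  (0 row swaps -> sign +1)

det(A) = 36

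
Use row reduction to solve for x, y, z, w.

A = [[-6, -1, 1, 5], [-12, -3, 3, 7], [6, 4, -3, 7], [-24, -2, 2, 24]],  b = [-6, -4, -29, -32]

(-3, 5, 1, -4)

Forward elimination on [A|b]:
R2 <- R2 - (2)*R1:  [  0  -1   1  -3   8 ]
R3 <- R3 - (-1)*R1:  [   0    3   -2   12  -35 ]
R4 <- R4 - (4)*R1:  [  0   2  -2   4  -8 ]
R3 <- R3 - (-3)*R2:  [   0    0    1    3  -11 ]
R4 <- R4 - (-2)*R2:  [  0   0   0  -2   8 ]
Row echelon form:
[ -6  -1  1   5  |   -6 ]
[  0  -1  1  -3  |    8 ]
[  0   0  1   3  |  -11 ]
[  0   0  0  -2  |    8 ]
Back-substitution:
w = (8) / -2 = -4
z = (-11 - (3)*(-4)) / 1 = 1
y = (8 - (1)*(1) - (-3)*(-4)) / -1 = 5
x = (-6 - (-1)*(5) - (1)*(1) - (5)*(-4)) / -6 = -3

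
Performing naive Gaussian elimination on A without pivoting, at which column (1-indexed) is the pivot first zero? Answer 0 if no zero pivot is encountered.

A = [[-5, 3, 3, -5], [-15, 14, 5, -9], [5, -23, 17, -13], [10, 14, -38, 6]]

first zero-pivot column = 0

Naive forward elimination:
R2 <- R2 - (3)*R1:  [  0   5  -4   6 ]
R3 <- R3 - (-1)*R1:  [   0  -20   20  -18 ]
R4 <- R4 - (-2)*R1:  [   0   20  -32   -4 ]
R3 <- R3 - (-4)*R2:  [ 0  0  4  6 ]
R4 <- R4 - (4)*R2:  [   0    0  -16  -28 ]
R4 <- R4 - (-4)*R3:  [  0   0   0  -4 ]
All pivots nonzero; naive elimination completes without hitting a zero pivot.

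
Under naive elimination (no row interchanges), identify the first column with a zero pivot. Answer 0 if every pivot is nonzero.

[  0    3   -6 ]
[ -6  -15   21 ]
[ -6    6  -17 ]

first zero-pivot column = 1

Naive forward elimination:
Pivot entry (1,1) is zero but row 2 has -6 in column 1 -> naive elimination stops; a row interchange (e.g. R1 <-> R2) would be required here.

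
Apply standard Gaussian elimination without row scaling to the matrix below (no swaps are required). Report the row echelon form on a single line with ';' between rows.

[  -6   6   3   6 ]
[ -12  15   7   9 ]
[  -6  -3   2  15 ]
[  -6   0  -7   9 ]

Forward elimination:
R2 <- R2 - (2)*R1:  [  0   3   1  -3 ]
R3 <- R3 - (1)*R1:  [  0  -9  -1   9 ]
R4 <- R4 - (1)*R1:  [   0   -6  -10    3 ]
R3 <- R3 - (-3)*R2:  [ 0  0  2  0 ]
R4 <- R4 - (-2)*R2:  [  0   0  -8  -3 ]
R4 <- R4 - (-4)*R3:  [  0   0   0  -3 ]
Row echelon form:
[ -6  6  3   6 ]
[  0  3  1  -3 ]
[  0  0  2   0 ]
[  0  0  0  -3 ]

REF = [-6 6 3 6; 0 3 1 -3; 0 0 2 0; 0 0 0 -3]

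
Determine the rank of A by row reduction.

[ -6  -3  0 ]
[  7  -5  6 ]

rank(A) = 2

Row reduction:
R2 <- R2 - (-7/6)*R1:  [     0  -17/2      6 ]
Row echelon form:
[ -6     -3  0 ]
[  0  -17/2  6 ]
Nonzero rows / pivot columns: 2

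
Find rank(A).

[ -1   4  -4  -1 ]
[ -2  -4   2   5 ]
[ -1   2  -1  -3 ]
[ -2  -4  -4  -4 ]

Row reduction:
R2 <- R2 - (2)*R1:  [   0  -12   10    7 ]
R3 <- R3 - (1)*R1:  [  0  -2   3  -2 ]
R4 <- R4 - (2)*R1:  [   0  -12    4   -2 ]
R3 <- R3 - (1/6)*R2:  [     0      0    4/3  -19/6 ]
R4 <- R4 - (1)*R2:  [  0   0  -6  -9 ]
R4 <- R4 - (-9/2)*R3:  [     0      0      0  -93/4 ]
Row echelon form:
[ -1    4   -4     -1 ]
[  0  -12   10      7 ]
[  0    0  4/3  -19/6 ]
[  0    0    0  -93/4 ]
Nonzero rows / pivot columns: 4

rank(A) = 4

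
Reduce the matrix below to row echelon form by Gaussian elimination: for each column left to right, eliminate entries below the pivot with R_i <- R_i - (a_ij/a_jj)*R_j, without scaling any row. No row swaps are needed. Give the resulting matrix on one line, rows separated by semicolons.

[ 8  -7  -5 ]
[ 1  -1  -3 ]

REF = [8 -7 -5; 0 -1/8 -19/8]

Forward elimination:
R2 <- R2 - (1/8)*R1:  [     0   -1/8  -19/8 ]
Row echelon form:
[ 8    -7     -5 ]
[ 0  -1/8  -19/8 ]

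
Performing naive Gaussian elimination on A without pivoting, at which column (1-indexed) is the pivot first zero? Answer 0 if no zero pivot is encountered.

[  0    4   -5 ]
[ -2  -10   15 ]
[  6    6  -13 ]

Naive forward elimination:
Pivot entry (1,1) is zero but row 2 has -2 in column 1 -> naive elimination stops; a row interchange (e.g. R1 <-> R2) would be required here.

first zero-pivot column = 1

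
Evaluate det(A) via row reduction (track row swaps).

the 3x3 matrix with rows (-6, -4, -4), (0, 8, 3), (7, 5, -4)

det(A) = 422

Forward elimination:
R3 <- R3 - (-7/6)*R1:  [     0    1/3  -26/3 ]
R3 <- R3 - (1/24)*R2:  [       0        0  -211/24 ]
Upper-triangular form:
[ -6  -4       -4 ]
[  0   8        3 ]
[  0   0  -211/24 ]
det(A) = (-1)^0 * (-6) * (8) * (-211/24) = 422  (0 row swaps -> sign +1)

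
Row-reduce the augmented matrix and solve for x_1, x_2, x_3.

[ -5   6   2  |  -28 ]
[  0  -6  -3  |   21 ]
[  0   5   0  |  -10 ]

(2, -2, -3)

Forward elimination on [A|b]:
R3 <- R3 - (-5/6)*R2:  [    0     0  -5/2  15/2 ]
Row echelon form:
[ -5   6     2  |   -28 ]
[  0  -6    -3  |    21 ]
[  0   0  -5/2  |  15/2 ]
Back-substitution:
x_3 = (15/2) / (-5/2) = -3
x_2 = (21 - (-3)*(-3)) / -6 = -2
x_1 = (-28 - (6)*(-2) - (2)*(-3)) / -5 = 2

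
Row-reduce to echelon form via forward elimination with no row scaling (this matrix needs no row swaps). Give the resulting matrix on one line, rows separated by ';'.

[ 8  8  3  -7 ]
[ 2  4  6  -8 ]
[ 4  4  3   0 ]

Forward elimination:
R2 <- R2 - (1/4)*R1:  [     0      2   21/4  -25/4 ]
R3 <- R3 - (1/2)*R1:  [   0    0  3/2  7/2 ]
Row echelon form:
[ 8  8     3     -7 ]
[ 0  2  21/4  -25/4 ]
[ 0  0   3/2    7/2 ]

REF = [8 8 3 -7; 0 2 21/4 -25/4; 0 0 3/2 7/2]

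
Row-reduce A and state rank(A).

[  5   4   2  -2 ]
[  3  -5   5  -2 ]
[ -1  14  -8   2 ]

rank(A) = 2

Row reduction:
R2 <- R2 - (3/5)*R1:  [     0  -37/5   19/5   -4/5 ]
R3 <- R3 - (-1/5)*R1:  [     0   74/5  -38/5    8/5 ]
R3 <- R3 - (-2)*R2:  [ 0  0  0  0 ]
Row echelon form:
[ 5      4     2    -2 ]
[ 0  -37/5  19/5  -4/5 ]
[ 0      0     0     0 ]
Nonzero rows / pivot columns: 2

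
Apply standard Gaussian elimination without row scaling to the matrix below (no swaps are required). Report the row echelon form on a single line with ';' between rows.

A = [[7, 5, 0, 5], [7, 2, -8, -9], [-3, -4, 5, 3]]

REF = [7 5 0 5; 0 -3 -8 -14; 0 0 209/21 290/21]

Forward elimination:
R2 <- R2 - (1)*R1:  [   0   -3   -8  -14 ]
R3 <- R3 - (-3/7)*R1:  [     0  -13/7      5   36/7 ]
R3 <- R3 - (13/21)*R2:  [      0       0  209/21  290/21 ]
Row echelon form:
[ 7   5       0       5 ]
[ 0  -3      -8     -14 ]
[ 0   0  209/21  290/21 ]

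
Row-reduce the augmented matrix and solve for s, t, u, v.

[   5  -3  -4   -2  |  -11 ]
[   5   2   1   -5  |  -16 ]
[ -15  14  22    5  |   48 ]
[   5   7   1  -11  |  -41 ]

(-2, -5, 4, 0)

Forward elimination on [A|b]:
R2 <- R2 - (1)*R1:  [  0   5   5  -3  -5 ]
R3 <- R3 - (-3)*R1:  [  0   5  10  -1  15 ]
R4 <- R4 - (1)*R1:  [   0   10    5   -9  -30 ]
R3 <- R3 - (1)*R2:  [  0   0   5   2  20 ]
R4 <- R4 - (2)*R2:  [   0    0   -5   -3  -20 ]
R4 <- R4 - (-1)*R3:  [  0   0   0  -1   0 ]
Row echelon form:
[ 5  -3  -4  -2  |  -11 ]
[ 0   5   5  -3  |   -5 ]
[ 0   0   5   2  |   20 ]
[ 0   0   0  -1  |    0 ]
Back-substitution:
v = (0) / -1 = 0
u = (20 - (2)*(0)) / 5 = 4
t = (-5 - (5)*(4) - (-3)*(0)) / 5 = -5
s = (-11 - (-3)*(-5) - (-4)*(4) - (-2)*(0)) / 5 = -2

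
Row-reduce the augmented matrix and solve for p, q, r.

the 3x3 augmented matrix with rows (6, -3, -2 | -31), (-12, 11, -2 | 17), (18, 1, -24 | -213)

(-5, -3, 5)

Forward elimination on [A|b]:
R2 <- R2 - (-2)*R1:  [   0    5   -6  -45 ]
R3 <- R3 - (3)*R1:  [    0    10   -18  -120 ]
R3 <- R3 - (2)*R2:  [   0    0   -6  -30 ]
Row echelon form:
[ 6  -3  -2  |  -31 ]
[ 0   5  -6  |  -45 ]
[ 0   0  -6  |  -30 ]
Back-substitution:
r = (-30) / -6 = 5
q = (-45 - (-6)*(5)) / 5 = -3
p = (-31 - (-3)*(-3) - (-2)*(5)) / 6 = -5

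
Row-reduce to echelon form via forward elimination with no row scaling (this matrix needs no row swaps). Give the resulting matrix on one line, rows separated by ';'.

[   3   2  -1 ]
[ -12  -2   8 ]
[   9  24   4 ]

Forward elimination:
R2 <- R2 - (-4)*R1:  [ 0  6  4 ]
R3 <- R3 - (3)*R1:  [  0  18   7 ]
R3 <- R3 - (3)*R2:  [  0   0  -5 ]
Row echelon form:
[ 3  2  -1 ]
[ 0  6   4 ]
[ 0  0  -5 ]

REF = [3 2 -1; 0 6 4; 0 0 -5]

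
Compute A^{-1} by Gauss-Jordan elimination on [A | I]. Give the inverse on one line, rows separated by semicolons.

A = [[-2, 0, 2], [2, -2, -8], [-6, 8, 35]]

inverse = [-3/10 4/5 1/5; -11/10 -29/10 -3/5; 1/5 4/5 1/5]

Gauss-Jordan on [A | I]:
R1 <- (1/-2)*R1:  [    1     0    -1  |  -1/2     0     0 ]
R2 <- R2 - (2)*R1:  [  0  -2  -6  |   1   1   0 ]
R3 <- R3 - (-6)*R1:  [  0   8  29  |  -3   0   1 ]
R2 <- (1/-2)*R2:  [    0     1     3  |  -1/2  -1/2     0 ]
R3 <- R3 - (8)*R2:  [ 0  0  5  |  1  4  1 ]
R3 <- (1/5)*R3:  [   0    0    1  |  1/5  4/5  1/5 ]
R1 <- R1 - (-1)*R3:  [     1      0      0  |  -3/10    4/5    1/5 ]
R2 <- R2 - (3)*R3:  [      0       1       0  |  -11/10  -29/10    -3/5 ]
Right block of [I | A^{-1}] is the inverse:
[  -3/10     4/5   1/5 ]
[ -11/10  -29/10  -3/5 ]
[    1/5     4/5   1/5 ]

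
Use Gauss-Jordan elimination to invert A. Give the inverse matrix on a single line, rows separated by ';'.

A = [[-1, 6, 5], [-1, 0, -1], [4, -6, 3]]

Gauss-Jordan on [A | I]:
R1 <- (1/-1)*R1:  [  1  -6  -5  |  -1   0   0 ]
R2 <- R2 - (-1)*R1:  [  0  -6  -6  |  -1   1   0 ]
R3 <- R3 - (4)*R1:  [  0  18  23  |   4   0   1 ]
R2 <- (1/-6)*R2:  [    0     1     1  |   1/6  -1/6     0 ]
R1 <- R1 - (-6)*R2:  [  1   0   1  |   0  -1   0 ]
R3 <- R3 - (18)*R2:  [ 0  0  5  |  1  3  1 ]
R3 <- (1/5)*R3:  [   0    0    1  |  1/5  3/5  1/5 ]
R1 <- R1 - (1)*R3:  [    1     0     0  |  -1/5  -8/5  -1/5 ]
R2 <- R2 - (1)*R3:  [      0       1       0  |   -1/30  -23/30    -1/5 ]
Right block of [I | A^{-1}] is the inverse:
[  -1/5    -8/5  -1/5 ]
[ -1/30  -23/30  -1/5 ]
[   1/5     3/5   1/5 ]

inverse = [-1/5 -8/5 -1/5; -1/30 -23/30 -1/5; 1/5 3/5 1/5]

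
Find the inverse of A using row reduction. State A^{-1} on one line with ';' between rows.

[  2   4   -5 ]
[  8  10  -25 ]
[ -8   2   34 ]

Gauss-Jordan on [A | I]:
R1 <- (1/2)*R1:  [    1     2  -5/2  |   1/2     0     0 ]
R2 <- R2 - (8)*R1:  [  0  -6  -5  |  -4   1   0 ]
R3 <- R3 - (-8)*R1:  [  0  18  14  |   4   0   1 ]
R2 <- (1/-6)*R2:  [    0     1   5/6  |   2/3  -1/6     0 ]
R1 <- R1 - (2)*R2:  [     1      0  -25/6  |   -5/6    1/3      0 ]
R3 <- R3 - (18)*R2:  [  0   0  -1  |  -8   3   1 ]
R3 <- (1/-1)*R3:  [  0   0   1  |   8  -3  -1 ]
R1 <- R1 - (-25/6)*R3:  [     1      0      0  |   65/2  -73/6  -25/6 ]
R2 <- R2 - (5/6)*R3:  [   0    1    0  |   -6  7/3  5/6 ]
Right block of [I | A^{-1}] is the inverse:
[ 65/2  -73/6  -25/6 ]
[   -6    7/3    5/6 ]
[    8     -3     -1 ]

inverse = [65/2 -73/6 -25/6; -6 7/3 5/6; 8 -3 -1]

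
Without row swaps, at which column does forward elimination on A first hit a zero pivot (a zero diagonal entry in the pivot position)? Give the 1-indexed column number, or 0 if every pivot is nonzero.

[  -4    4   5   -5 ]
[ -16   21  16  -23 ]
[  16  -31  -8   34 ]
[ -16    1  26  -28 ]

first zero-pivot column = 3

Naive forward elimination:
R2 <- R2 - (4)*R1:  [  0   5  -4  -3 ]
R3 <- R3 - (-4)*R1:  [   0  -15   12   14 ]
R4 <- R4 - (4)*R1:  [   0  -15    6   -8 ]
R3 <- R3 - (-3)*R2:  [ 0  0  0  5 ]
R4 <- R4 - (-3)*R2:  [   0    0   -6  -17 ]
Matrix at this point:
[ -4  4   5   -5 ]
[  0  5  -4   -3 ]
[  0  0   0    5 ]
[  0  0  -6  -17 ]
Pivot entry (3,3) is zero but row 4 has -6 in column 3 -> naive elimination stops; a row interchange (e.g. R3 <-> R4) would be required here.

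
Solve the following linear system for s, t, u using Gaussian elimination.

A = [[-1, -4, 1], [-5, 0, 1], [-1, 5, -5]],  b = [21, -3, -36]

Forward elimination on [A|b]:
R2 <- R2 - (5)*R1:  [    0    20    -4  -108 ]
R3 <- R3 - (1)*R1:  [   0    9   -6  -57 ]
R3 <- R3 - (9/20)*R2:  [     0      0  -21/5  -42/5 ]
Row echelon form:
[ -1  -4      1  |     21 ]
[  0  20     -4  |   -108 ]
[  0   0  -21/5  |  -42/5 ]
Back-substitution:
u = (-42/5) / (-21/5) = 2
t = (-108 - (-4)*(2)) / 20 = -5
s = (21 - (-4)*(-5) - (1)*(2)) / -1 = 1

(1, -5, 2)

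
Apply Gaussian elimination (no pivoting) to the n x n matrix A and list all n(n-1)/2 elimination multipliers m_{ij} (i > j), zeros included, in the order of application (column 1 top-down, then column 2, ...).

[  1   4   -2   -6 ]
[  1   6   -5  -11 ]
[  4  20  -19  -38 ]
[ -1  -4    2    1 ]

Forward elimination:
R2 <- R2 - (1)*R1:  [  0   2  -3  -5 ]
R3 <- R3 - (4)*R1:  [   0    4  -11  -14 ]
R4 <- R4 - (-1)*R1:  [  0   0   0  -5 ]
R3 <- R3 - (2)*R2:  [  0   0  -5  -4 ]
R4: entry in column 2 is already 0 -> m_{42} = 0 (no row operation needed)
R4: entry in column 3 is already 0 -> m_{43} = 0 (no row operation needed)
Multipliers (in order of application): m_{21} = 1, m_{31} = 4, m_{41} = -1, m_{32} = 2, m_{42} = 0, m_{43} = 0

multipliers: 1, 4, -1, 2, 0, 0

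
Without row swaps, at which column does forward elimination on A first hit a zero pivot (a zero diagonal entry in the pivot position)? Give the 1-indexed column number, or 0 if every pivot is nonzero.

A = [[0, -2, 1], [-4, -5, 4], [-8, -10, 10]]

Naive forward elimination:
Pivot entry (1,1) is zero but row 2 has -4 in column 1 -> naive elimination stops; a row interchange (e.g. R1 <-> R2) would be required here.

first zero-pivot column = 1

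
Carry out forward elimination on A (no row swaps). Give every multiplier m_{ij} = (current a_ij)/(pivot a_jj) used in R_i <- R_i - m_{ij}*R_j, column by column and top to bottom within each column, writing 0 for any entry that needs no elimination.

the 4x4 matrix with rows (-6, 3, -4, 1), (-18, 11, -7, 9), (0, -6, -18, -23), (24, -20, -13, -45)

Forward elimination:
R2 <- R2 - (3)*R1:  [ 0  2  5  6 ]
R3: entry in column 1 is already 0 -> m_{31} = 0 (no row operation needed)
R4 <- R4 - (-4)*R1:  [   0   -8  -29  -41 ]
R3 <- R3 - (-3)*R2:  [  0   0  -3  -5 ]
R4 <- R4 - (-4)*R2:  [   0    0   -9  -17 ]
R4 <- R4 - (3)*R3:  [  0   0   0  -2 ]
Multipliers (in order of application): m_{21} = 3, m_{31} = 0, m_{41} = -4, m_{32} = -3, m_{42} = -4, m_{43} = 3

multipliers: 3, 0, -4, -3, -4, 3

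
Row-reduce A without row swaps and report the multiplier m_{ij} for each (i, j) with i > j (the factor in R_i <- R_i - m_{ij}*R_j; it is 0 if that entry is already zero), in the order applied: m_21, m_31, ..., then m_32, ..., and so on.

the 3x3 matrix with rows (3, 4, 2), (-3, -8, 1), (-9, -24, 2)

multipliers: -1, -3, 3

Forward elimination:
R2 <- R2 - (-1)*R1:  [  0  -4   3 ]
R3 <- R3 - (-3)*R1:  [   0  -12    8 ]
R3 <- R3 - (3)*R2:  [  0   0  -1 ]
Multipliers (in order of application): m_{21} = -1, m_{31} = -3, m_{32} = 3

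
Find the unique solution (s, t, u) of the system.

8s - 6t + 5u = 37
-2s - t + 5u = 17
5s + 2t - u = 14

Forward elimination on [A|b]:
R2 <- R2 - (-1/4)*R1:  [     0   -5/2   25/4  105/4 ]
R3 <- R3 - (5/8)*R1:  [     0   23/4  -33/8  -73/8 ]
R3 <- R3 - (-23/10)*R2:  [     0      0   41/4  205/4 ]
Row echelon form:
[ 8    -6     5  |     37 ]
[ 0  -5/2  25/4  |  105/4 ]
[ 0     0  41/4  |  205/4 ]
Back-substitution:
u = (205/4) / (41/4) = 5
t = (105/4 - (25/4)*(5)) / (-5/2) = 2
s = (37 - (-6)*(2) - (5)*(5)) / 8 = 3

(3, 2, 5)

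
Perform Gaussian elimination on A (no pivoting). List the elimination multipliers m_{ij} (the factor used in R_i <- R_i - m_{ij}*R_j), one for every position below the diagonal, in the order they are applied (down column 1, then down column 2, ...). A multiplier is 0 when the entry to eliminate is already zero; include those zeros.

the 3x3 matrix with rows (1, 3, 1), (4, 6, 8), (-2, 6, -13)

multipliers: 4, -2, -2

Forward elimination:
R2 <- R2 - (4)*R1:  [  0  -6   4 ]
R3 <- R3 - (-2)*R1:  [   0   12  -11 ]
R3 <- R3 - (-2)*R2:  [  0   0  -3 ]
Multipliers (in order of application): m_{21} = 4, m_{31} = -2, m_{32} = -2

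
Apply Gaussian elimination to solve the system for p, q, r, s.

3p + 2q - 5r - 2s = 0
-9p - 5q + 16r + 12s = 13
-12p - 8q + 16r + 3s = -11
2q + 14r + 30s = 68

(3, -4, -1, 3)

Forward elimination on [A|b]:
R2 <- R2 - (-3)*R1:  [  0   1   1   6  13 ]
R3 <- R3 - (-4)*R1:  [   0    0   -4   -5  -11 ]
R4 <- R4 - (2)*R2:  [  0   0  12  18  42 ]
R4 <- R4 - (-3)*R3:  [ 0  0  0  3  9 ]
Row echelon form:
[ 3  2  -5  -2  |    0 ]
[ 0  1   1   6  |   13 ]
[ 0  0  -4  -5  |  -11 ]
[ 0  0   0   3  |    9 ]
Back-substitution:
s = (9) / 3 = 3
r = (-11 - (-5)*(3)) / -4 = -1
q = (13 - (1)*(-1) - (6)*(3)) / 1 = -4
p = (0 - (2)*(-4) - (-5)*(-1) - (-2)*(3)) / 3 = 3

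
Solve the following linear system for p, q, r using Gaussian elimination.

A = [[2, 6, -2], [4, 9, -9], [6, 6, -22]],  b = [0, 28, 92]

(-2, -1, -5)

Forward elimination on [A|b]:
R2 <- R2 - (2)*R1:  [  0  -3  -5  28 ]
R3 <- R3 - (3)*R1:  [   0  -12  -16   92 ]
R3 <- R3 - (4)*R2:  [   0    0    4  -20 ]
Row echelon form:
[ 2   6  -2  |    0 ]
[ 0  -3  -5  |   28 ]
[ 0   0   4  |  -20 ]
Back-substitution:
r = (-20) / 4 = -5
q = (28 - (-5)*(-5)) / -3 = -1
p = (0 - (6)*(-1) - (-2)*(-5)) / 2 = -2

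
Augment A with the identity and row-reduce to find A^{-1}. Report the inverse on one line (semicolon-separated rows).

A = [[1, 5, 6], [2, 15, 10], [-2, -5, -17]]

Gauss-Jordan on [A | I]:
R2 <- R2 - (2)*R1:  [  0   5  -2  |  -2   1   0 ]
R3 <- R3 - (-2)*R1:  [  0   5  -5  |   2   0   1 ]
R2 <- (1/5)*R2:  [    0     1  -2/5  |  -2/5   1/5     0 ]
R1 <- R1 - (5)*R2:  [  1   0   8  |   3  -1   0 ]
R3 <- R3 - (5)*R2:  [  0   0  -3  |   4  -1   1 ]
R3 <- (1/-3)*R3:  [    0     0     1  |  -4/3   1/3  -1/3 ]
R1 <- R1 - (8)*R3:  [     1      0      0  |   41/3  -11/3    8/3 ]
R2 <- R2 - (-2/5)*R3:  [      0       1       0  |  -14/15     1/3   -2/15 ]
Right block of [I | A^{-1}] is the inverse:
[   41/3  -11/3    8/3 ]
[ -14/15    1/3  -2/15 ]
[   -4/3    1/3   -1/3 ]

inverse = [41/3 -11/3 8/3; -14/15 1/3 -2/15; -4/3 1/3 -1/3]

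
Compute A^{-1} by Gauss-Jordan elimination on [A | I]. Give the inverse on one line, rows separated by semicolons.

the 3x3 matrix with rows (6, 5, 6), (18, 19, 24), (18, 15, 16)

Gauss-Jordan on [A | I]:
R1 <- (1/6)*R1:  [   1  5/6    1  |  1/6    0    0 ]
R2 <- R2 - (18)*R1:  [  0   4   6  |  -3   1   0 ]
R3 <- R3 - (18)*R1:  [  0   0  -2  |  -3   0   1 ]
R2 <- (1/4)*R2:  [    0     1   3/2  |  -3/4   1/4     0 ]
R1 <- R1 - (5/6)*R2:  [     1      0   -1/4  |  19/24  -5/24      0 ]
R3 <- (1/-2)*R3:  [    0     0     1  |   3/2     0  -1/2 ]
R1 <- R1 - (-1/4)*R3:  [     1      0      0  |    7/6  -5/24   -1/8 ]
R2 <- R2 - (3/2)*R3:  [   0    1    0  |   -3  1/4  3/4 ]
Right block of [I | A^{-1}] is the inverse:
[ 7/6  -5/24  -1/8 ]
[  -3    1/4   3/4 ]
[ 3/2      0  -1/2 ]

inverse = [7/6 -5/24 -1/8; -3 1/4 3/4; 3/2 0 -1/2]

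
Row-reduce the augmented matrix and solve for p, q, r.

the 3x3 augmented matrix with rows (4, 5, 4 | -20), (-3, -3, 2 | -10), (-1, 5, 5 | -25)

(0, 0, -5)

Forward elimination on [A|b]:
R2 <- R2 - (-3/4)*R1:  [   0  3/4    5  -25 ]
R3 <- R3 - (-1/4)*R1:  [    0  25/4     6   -30 ]
R3 <- R3 - (25/3)*R2:  [      0       0  -107/3   535/3 ]
Row echelon form:
[ 4    5       4  |    -20 ]
[ 0  3/4       5  |    -25 ]
[ 0    0  -107/3  |  535/3 ]
Back-substitution:
r = (535/3) / (-107/3) = -5
q = (-25 - (5)*(-5)) / (3/4) = 0
p = (-20 - (5)*(0) - (4)*(-5)) / 4 = 0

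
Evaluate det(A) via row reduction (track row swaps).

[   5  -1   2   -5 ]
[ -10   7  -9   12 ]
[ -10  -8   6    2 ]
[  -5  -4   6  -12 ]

Forward elimination:
R2 <- R2 - (-2)*R1:  [  0   5  -5   2 ]
R3 <- R3 - (-2)*R1:  [   0  -10   10   -8 ]
R4 <- R4 - (-1)*R1:  [   0   -5    8  -17 ]
R3 <- R3 - (-2)*R2:  [  0   0   0  -4 ]
R4 <- R4 - (-1)*R2:  [   0    0    3  -15 ]
R3 <-> R4   (pivot in column 3 was zero)
[ 5  -1   2   -5 ]
[ 0   5  -5    2 ]
[ 0   0   3  -15 ]
[ 0   0   0   -4 ]
Upper-triangular form:
[ 5  -1   2   -5 ]
[ 0   5  -5    2 ]
[ 0   0   3  -15 ]
[ 0   0   0   -4 ]
det(A) = (-1)^1 * (5) * (5) * (3) * (-4) = 300  (1 row swap -> sign -1)

det(A) = 300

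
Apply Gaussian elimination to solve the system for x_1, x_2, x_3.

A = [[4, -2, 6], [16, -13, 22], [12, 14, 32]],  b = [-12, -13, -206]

(2, -5, -5)

Forward elimination on [A|b]:
R2 <- R2 - (4)*R1:  [  0  -5  -2  35 ]
R3 <- R3 - (3)*R1:  [    0    20    14  -170 ]
R3 <- R3 - (-4)*R2:  [   0    0    6  -30 ]
Row echelon form:
[ 4  -2   6  |  -12 ]
[ 0  -5  -2  |   35 ]
[ 0   0   6  |  -30 ]
Back-substitution:
x_3 = (-30) / 6 = -5
x_2 = (35 - (-2)*(-5)) / -5 = -5
x_1 = (-12 - (-2)*(-5) - (6)*(-5)) / 4 = 2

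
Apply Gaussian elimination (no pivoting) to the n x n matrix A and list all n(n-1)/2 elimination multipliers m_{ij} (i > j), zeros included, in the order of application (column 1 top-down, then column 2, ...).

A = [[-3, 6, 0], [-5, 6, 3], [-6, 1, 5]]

Forward elimination:
R2 <- R2 - (5/3)*R1:  [  0  -4   3 ]
R3 <- R3 - (2)*R1:  [   0  -11    5 ]
R3 <- R3 - (11/4)*R2:  [     0      0  -13/4 ]
Multipliers (in order of application): m_{21} = 5/3, m_{31} = 2, m_{32} = 11/4

multipliers: 5/3, 2, 11/4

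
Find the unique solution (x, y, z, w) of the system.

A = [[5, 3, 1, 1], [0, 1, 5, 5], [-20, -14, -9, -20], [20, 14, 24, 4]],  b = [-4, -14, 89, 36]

(2, -4, 3, -5)

Forward elimination on [A|b]:
R3 <- R3 - (-4)*R1:  [   0   -2   -5  -16   73 ]
R4 <- R4 - (4)*R1:  [  0   2  20   0  52 ]
R3 <- R3 - (-2)*R2:  [  0   0   5  -6  45 ]
R4 <- R4 - (2)*R2:  [   0    0   10  -10   80 ]
R4 <- R4 - (2)*R3:  [   0    0    0    2  -10 ]
Row echelon form:
[ 5  3  1   1  |   -4 ]
[ 0  1  5   5  |  -14 ]
[ 0  0  5  -6  |   45 ]
[ 0  0  0   2  |  -10 ]
Back-substitution:
w = (-10) / 2 = -5
z = (45 - (-6)*(-5)) / 5 = 3
y = (-14 - (5)*(3) - (5)*(-5)) / 1 = -4
x = (-4 - (3)*(-4) - (1)*(3) - (1)*(-5)) / 5 = 2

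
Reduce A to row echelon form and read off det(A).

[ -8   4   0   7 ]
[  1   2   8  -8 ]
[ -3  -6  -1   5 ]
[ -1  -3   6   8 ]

Forward elimination:
R2 <- R2 - (-1/8)*R1:  [     0    5/2      8  -57/8 ]
R3 <- R3 - (3/8)*R1:  [     0  -15/2     -1   19/8 ]
R4 <- R4 - (1/8)*R1:  [    0  -7/2     6  57/8 ]
R3 <- R3 - (-3)*R2:  [   0    0   23  -19 ]
R4 <- R4 - (-7/5)*R2:  [      0       0    86/5  -57/20 ]
R4 <- R4 - (86/115)*R3:  [       0        0        0  1045/92 ]
Upper-triangular form:
[ -8    4   0        7 ]
[  0  5/2   8    -57/8 ]
[  0    0  23      -19 ]
[  0    0   0  1045/92 ]
det(A) = (-1)^0 * (-8) * (5/2) * (23) * (1045/92) = -5225  (0 row swaps -> sign +1)

det(A) = -5225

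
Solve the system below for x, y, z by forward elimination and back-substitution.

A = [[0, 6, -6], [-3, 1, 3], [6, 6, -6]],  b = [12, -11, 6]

Forward elimination on [A|b]:
R1 <-> R2   (pivot in column 1 was zero)
[ -3  1   3  -11 ]
[  0  6  -6   12 ]
[  6  6  -6    6 ]
R3 <- R3 - (-2)*R1:  [   0    8    0  -16 ]
R3 <- R3 - (4/3)*R2:  [   0    0    8  -32 ]
Row echelon form:
[ -3  1   3  |  -11 ]
[  0  6  -6  |   12 ]
[  0  0   8  |  -32 ]
Back-substitution:
z = (-32) / 8 = -4
y = (12 - (-6)*(-4)) / 6 = -2
x = (-11 - (1)*(-2) - (3)*(-4)) / -3 = -1

(-1, -2, -4)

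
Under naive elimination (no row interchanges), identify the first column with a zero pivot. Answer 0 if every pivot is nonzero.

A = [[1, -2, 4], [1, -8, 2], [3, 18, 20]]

Naive forward elimination:
R2 <- R2 - (1)*R1:  [  0  -6  -2 ]
R3 <- R3 - (3)*R1:  [  0  24   8 ]
R3 <- R3 - (-4)*R2:  [ 0  0  0 ]
Matrix at this point:
[ 1  -2   4 ]
[ 0  -6  -2 ]
[ 0   0   0 ]
Pivot entry (3,3) in the last row is zero and there are no rows below to swap with -> zero pivot in column 3 (A is singular).

first zero-pivot column = 3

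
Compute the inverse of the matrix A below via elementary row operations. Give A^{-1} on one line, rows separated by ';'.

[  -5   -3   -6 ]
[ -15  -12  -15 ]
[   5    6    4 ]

inverse = [14/5 -8/5 -9/5; -1 2/3 1; -2 1 1]

Gauss-Jordan on [A | I]:
R1 <- (1/-5)*R1:  [    1   3/5   6/5  |  -1/5     0     0 ]
R2 <- R2 - (-15)*R1:  [  0  -3   3  |  -3   1   0 ]
R3 <- R3 - (5)*R1:  [  0   3  -2  |   1   0   1 ]
R2 <- (1/-3)*R2:  [    0     1    -1  |     1  -1/3     0 ]
R1 <- R1 - (3/5)*R2:  [    1     0   9/5  |  -4/5   1/5     0 ]
R3 <- R3 - (3)*R2:  [  0   0   1  |  -2   1   1 ]
R1 <- R1 - (9/5)*R3:  [    1     0     0  |  14/5  -8/5  -9/5 ]
R2 <- R2 - (-1)*R3:  [   0    1    0  |   -1  2/3    1 ]
Right block of [I | A^{-1}] is the inverse:
[ 14/5  -8/5  -9/5 ]
[   -1   2/3     1 ]
[   -2     1     1 ]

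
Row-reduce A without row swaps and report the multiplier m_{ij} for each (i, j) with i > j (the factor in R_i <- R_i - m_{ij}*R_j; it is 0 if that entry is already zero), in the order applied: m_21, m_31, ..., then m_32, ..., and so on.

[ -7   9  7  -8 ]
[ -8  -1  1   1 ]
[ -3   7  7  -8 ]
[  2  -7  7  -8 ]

multipliers: 8/7, 3/7, -2/7, -22/79, 31/79, 464/81

Forward elimination:
R2 <- R2 - (8/7)*R1:  [     0  -79/7     -7   71/7 ]
R3 <- R3 - (3/7)*R1:  [     0   22/7      4  -32/7 ]
R4 <- R4 - (-2/7)*R1:  [     0  -31/7      9  -72/7 ]
R3 <- R3 - (-22/79)*R2:  [       0        0   162/79  -138/79 ]
R4 <- R4 - (31/79)*R2:  [        0         0    928/79  -1127/79 ]
R4 <- R4 - (464/81)*R3:  [       0        0        0  -115/27 ]
Multipliers (in order of application): m_{21} = 8/7, m_{31} = 3/7, m_{41} = -2/7, m_{32} = -22/79, m_{42} = 31/79, m_{43} = 464/81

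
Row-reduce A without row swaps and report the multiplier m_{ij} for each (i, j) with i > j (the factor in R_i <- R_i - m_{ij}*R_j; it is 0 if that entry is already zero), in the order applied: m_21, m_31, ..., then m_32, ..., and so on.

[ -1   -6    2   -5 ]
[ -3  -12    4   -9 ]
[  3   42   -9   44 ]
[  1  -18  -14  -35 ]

multipliers: 3, -3, -1, 4, -4, -4

Forward elimination:
R2 <- R2 - (3)*R1:  [  0   6  -2   6 ]
R3 <- R3 - (-3)*R1:  [  0  24  -3  29 ]
R4 <- R4 - (-1)*R1:  [   0  -24  -12  -40 ]
R3 <- R3 - (4)*R2:  [ 0  0  5  5 ]
R4 <- R4 - (-4)*R2:  [   0    0  -20  -16 ]
R4 <- R4 - (-4)*R3:  [ 0  0  0  4 ]
Multipliers (in order of application): m_{21} = 3, m_{31} = -3, m_{41} = -1, m_{32} = 4, m_{42} = -4, m_{43} = -4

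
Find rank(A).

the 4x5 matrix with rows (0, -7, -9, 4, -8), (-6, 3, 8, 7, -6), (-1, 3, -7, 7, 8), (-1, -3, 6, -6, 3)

rank(A) = 4

Row reduction:
R1 <-> R2   (pivot in column 1 was zero)
[ -6   3   8   7  -6 ]
[  0  -7  -9   4  -8 ]
[ -1   3  -7   7   8 ]
[ -1  -3   6  -6   3 ]
R3 <- R3 - (1/6)*R1:  [     0    5/2  -25/3   35/6      9 ]
R4 <- R4 - (1/6)*R1:  [     0   -7/2   14/3  -43/6      4 ]
R3 <- R3 - (-5/14)*R2:  [       0        0  -485/42   305/42     43/7 ]
R4 <- R4 - (1/2)*R2:  [     0      0   55/6  -55/6      8 ]
R4 <- R4 - (-77/97)*R3:  [       0        0        0  -330/97  1249/97 ]
Row echelon form:
[ -6   3        8        7       -6 ]
[  0  -7       -9        4       -8 ]
[  0   0  -485/42   305/42     43/7 ]
[  0   0        0  -330/97  1249/97 ]
Nonzero rows / pivot columns: 4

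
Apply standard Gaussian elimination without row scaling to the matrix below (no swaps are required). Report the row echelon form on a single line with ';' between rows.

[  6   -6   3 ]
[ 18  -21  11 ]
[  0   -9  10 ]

REF = [6 -6 3; 0 -3 2; 0 0 4]

Forward elimination:
R2 <- R2 - (3)*R1:  [  0  -3   2 ]
R3 <- R3 - (3)*R2:  [ 0  0  4 ]
Row echelon form:
[ 6  -6  3 ]
[ 0  -3  2 ]
[ 0   0  4 ]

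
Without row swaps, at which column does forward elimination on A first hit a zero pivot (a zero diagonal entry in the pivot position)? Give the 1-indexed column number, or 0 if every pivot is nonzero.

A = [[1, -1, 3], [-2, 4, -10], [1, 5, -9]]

Naive forward elimination:
R2 <- R2 - (-2)*R1:  [  0   2  -4 ]
R3 <- R3 - (1)*R1:  [   0    6  -12 ]
R3 <- R3 - (3)*R2:  [ 0  0  0 ]
Matrix at this point:
[ 1  -1   3 ]
[ 0   2  -4 ]
[ 0   0   0 ]
Pivot entry (3,3) in the last row is zero and there are no rows below to swap with -> zero pivot in column 3 (A is singular).

first zero-pivot column = 3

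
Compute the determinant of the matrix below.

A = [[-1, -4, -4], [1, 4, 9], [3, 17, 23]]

det(A) = 25

Forward elimination:
R2 <- R2 - (-1)*R1:  [ 0  0  5 ]
R3 <- R3 - (-3)*R1:  [  0   5  11 ]
R2 <-> R3   (pivot in column 2 was zero)
[ -1  -4  -4 ]
[  0   5  11 ]
[  0   0   5 ]
Upper-triangular form:
[ -1  -4  -4 ]
[  0   5  11 ]
[  0   0   5 ]
det(A) = (-1)^1 * (-1) * (5) * (5) = 25  (1 row swap -> sign -1)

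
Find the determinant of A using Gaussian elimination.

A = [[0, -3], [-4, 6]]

det(A) = -12

Forward elimination:
R1 <-> R2   (pivot in column 1 was zero)
[ -4   6 ]
[  0  -3 ]
Upper-triangular form:
[ -4   6 ]
[  0  -3 ]
det(A) = (-1)^1 * (-4) * (-3) = -12  (1 row swap -> sign -1)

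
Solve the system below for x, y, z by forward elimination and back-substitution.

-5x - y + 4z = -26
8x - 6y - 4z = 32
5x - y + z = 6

Forward elimination on [A|b]:
R2 <- R2 - (-8/5)*R1:  [     0  -38/5   12/5  -48/5 ]
R3 <- R3 - (-1)*R1:  [   0   -2    5  -20 ]
R3 <- R3 - (5/19)*R2:  [       0        0    83/19  -332/19 ]
Row echelon form:
[ -5     -1      4  |      -26 ]
[  0  -38/5   12/5  |    -48/5 ]
[  0      0  83/19  |  -332/19 ]
Back-substitution:
z = (-332/19) / (83/19) = -4
y = (-48/5 - (12/5)*(-4)) / (-38/5) = 0
x = (-26 - (-1)*(0) - (4)*(-4)) / -5 = 2

(2, 0, -4)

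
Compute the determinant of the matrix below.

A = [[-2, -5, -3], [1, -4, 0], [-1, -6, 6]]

det(A) = 108

Forward elimination:
R2 <- R2 - (-1/2)*R1:  [     0  -13/2   -3/2 ]
R3 <- R3 - (1/2)*R1:  [    0  -7/2  15/2 ]
R3 <- R3 - (7/13)*R2:  [      0       0  108/13 ]
Upper-triangular form:
[ -2     -5      -3 ]
[  0  -13/2    -3/2 ]
[  0      0  108/13 ]
det(A) = (-1)^0 * (-2) * (-13/2) * (108/13) = 108  (0 row swaps -> sign +1)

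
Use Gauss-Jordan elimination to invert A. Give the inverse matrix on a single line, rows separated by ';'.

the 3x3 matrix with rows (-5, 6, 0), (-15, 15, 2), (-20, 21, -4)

inverse = [17/15 -4/15 -2/15; 10/9 -2/9 -1/9; 1/6 1/6 -1/6]

Gauss-Jordan on [A | I]:
R1 <- (1/-5)*R1:  [    1  -6/5     0  |  -1/5     0     0 ]
R2 <- R2 - (-15)*R1:  [  0  -3   2  |  -3   1   0 ]
R3 <- R3 - (-20)*R1:  [  0  -3  -4  |  -4   0   1 ]
R2 <- (1/-3)*R2:  [    0     1  -2/3  |     1  -1/3     0 ]
R1 <- R1 - (-6/5)*R2:  [    1     0  -4/5  |     1  -2/5     0 ]
R3 <- R3 - (-3)*R2:  [  0   0  -6  |  -1  -1   1 ]
R3 <- (1/-6)*R3:  [    0     0     1  |   1/6   1/6  -1/6 ]
R1 <- R1 - (-4/5)*R3:  [     1      0      0  |  17/15  -4/15  -2/15 ]
R2 <- R2 - (-2/3)*R3:  [    0     1     0  |  10/9  -2/9  -1/9 ]
Right block of [I | A^{-1}] is the inverse:
[ 17/15  -4/15  -2/15 ]
[  10/9   -2/9   -1/9 ]
[   1/6    1/6   -1/6 ]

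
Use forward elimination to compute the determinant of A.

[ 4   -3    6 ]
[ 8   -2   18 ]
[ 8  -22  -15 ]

Forward elimination:
R2 <- R2 - (2)*R1:  [ 0  4  6 ]
R3 <- R3 - (2)*R1:  [   0  -16  -27 ]
R3 <- R3 - (-4)*R2:  [  0   0  -3 ]
Upper-triangular form:
[ 4  -3   6 ]
[ 0   4   6 ]
[ 0   0  -3 ]
det(A) = (-1)^0 * (4) * (4) * (-3) = -48  (0 row swaps -> sign +1)

det(A) = -48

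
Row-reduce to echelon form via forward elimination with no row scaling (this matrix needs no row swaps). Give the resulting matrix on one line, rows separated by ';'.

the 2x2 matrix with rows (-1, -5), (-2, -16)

REF = [-1 -5; 0 -6]

Forward elimination:
R2 <- R2 - (2)*R1:  [  0  -6 ]
Row echelon form:
[ -1  -5 ]
[  0  -6 ]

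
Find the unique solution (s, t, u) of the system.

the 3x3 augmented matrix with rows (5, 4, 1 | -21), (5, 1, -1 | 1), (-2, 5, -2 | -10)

(0, -4, -5)

Forward elimination on [A|b]:
R2 <- R2 - (1)*R1:  [  0  -3  -2  22 ]
R3 <- R3 - (-2/5)*R1:  [     0   33/5   -8/5  -92/5 ]
R3 <- R3 - (-11/5)*R2:  [  0   0  -6  30 ]
Row echelon form:
[ 5   4   1  |  -21 ]
[ 0  -3  -2  |   22 ]
[ 0   0  -6  |   30 ]
Back-substitution:
u = (30) / -6 = -5
t = (22 - (-2)*(-5)) / -3 = -4
s = (-21 - (4)*(-4) - (1)*(-5)) / 5 = 0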